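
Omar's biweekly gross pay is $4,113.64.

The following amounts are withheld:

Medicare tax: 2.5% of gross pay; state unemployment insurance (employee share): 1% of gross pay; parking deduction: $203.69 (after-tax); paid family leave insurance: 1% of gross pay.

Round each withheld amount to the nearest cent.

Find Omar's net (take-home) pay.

State unemployment insurance (employee share): $4,113.64 × 0.01 = $41.14
Medicare tax: $4,113.64 × 0.025 = $102.84
Paid family leave insurance: $4,113.64 × 0.01 = $41.14
Parking deduction: $203.69
Total deductions = $41.14 + $102.84 + $41.14 + $203.69 = $388.81
Net pay = $4,113.64 − $388.81 = $3,724.83

$3,724.83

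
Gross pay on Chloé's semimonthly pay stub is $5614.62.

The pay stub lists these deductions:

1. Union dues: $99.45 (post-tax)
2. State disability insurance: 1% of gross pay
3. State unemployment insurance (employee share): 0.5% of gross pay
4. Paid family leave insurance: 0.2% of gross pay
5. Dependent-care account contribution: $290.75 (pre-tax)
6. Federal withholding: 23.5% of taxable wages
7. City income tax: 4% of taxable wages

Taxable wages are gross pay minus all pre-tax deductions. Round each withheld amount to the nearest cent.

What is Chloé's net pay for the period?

$3664.91

Dependent-care account contribution: $290.75
Taxable wages = $5614.62 − $290.75 = $5323.87
City income tax: $5323.87 × 0.04 = $212.95
Federal withholding: $5323.87 × 0.235 = $1251.11
Paid family leave insurance: $5614.62 × 0.002 = $11.23
State unemployment insurance (employee share): $5614.62 × 0.005 = $28.07
State disability insurance: $5614.62 × 0.01 = $56.15
Union dues: $99.45
Total deductions = $290.75 + $212.95 + $1251.11 + $11.23 + $28.07 + $56.15 + $99.45 = $1949.71
Net pay = $5614.62 − $1949.71 = $3664.91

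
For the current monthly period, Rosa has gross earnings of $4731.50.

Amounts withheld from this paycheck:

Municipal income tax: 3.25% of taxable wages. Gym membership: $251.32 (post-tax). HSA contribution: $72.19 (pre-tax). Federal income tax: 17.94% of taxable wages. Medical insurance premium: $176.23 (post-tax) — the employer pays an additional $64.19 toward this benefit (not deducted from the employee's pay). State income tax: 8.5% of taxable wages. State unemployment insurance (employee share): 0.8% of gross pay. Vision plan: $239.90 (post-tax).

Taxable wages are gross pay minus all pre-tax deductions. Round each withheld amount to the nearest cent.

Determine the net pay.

$2570.66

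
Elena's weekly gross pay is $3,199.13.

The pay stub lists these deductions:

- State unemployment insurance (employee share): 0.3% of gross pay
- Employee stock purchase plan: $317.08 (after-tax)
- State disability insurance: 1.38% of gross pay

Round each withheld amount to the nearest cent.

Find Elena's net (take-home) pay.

$2,828.30

State disability insurance: $3,199.13 × 0.0138 = $44.15
State unemployment insurance (employee share): $3,199.13 × 0.003 = $9.60
Employee stock purchase plan: $317.08
Total deductions = $44.15 + $9.60 + $317.08 = $370.83
Net pay = $3,199.13 − $370.83 = $2,828.30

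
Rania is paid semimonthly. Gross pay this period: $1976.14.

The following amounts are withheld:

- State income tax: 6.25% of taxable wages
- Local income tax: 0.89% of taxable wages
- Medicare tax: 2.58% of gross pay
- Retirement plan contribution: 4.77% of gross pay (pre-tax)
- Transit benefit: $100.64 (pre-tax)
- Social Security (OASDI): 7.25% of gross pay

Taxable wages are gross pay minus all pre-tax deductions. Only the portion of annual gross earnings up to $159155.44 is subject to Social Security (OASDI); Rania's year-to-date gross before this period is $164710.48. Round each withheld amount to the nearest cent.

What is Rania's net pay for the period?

$1603.08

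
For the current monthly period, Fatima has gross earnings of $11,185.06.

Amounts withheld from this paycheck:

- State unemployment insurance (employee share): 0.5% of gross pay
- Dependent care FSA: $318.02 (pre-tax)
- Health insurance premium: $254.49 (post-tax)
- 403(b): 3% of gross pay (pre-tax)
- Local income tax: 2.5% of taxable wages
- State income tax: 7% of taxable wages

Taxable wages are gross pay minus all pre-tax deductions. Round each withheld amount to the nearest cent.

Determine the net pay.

$9,220.58

403(b): $11,185.06 × 0.03 = $335.55
Dependent care FSA: $318.02
Pre-tax total = $335.55 + $318.02 = $653.57
Taxable wages = $11,185.06 − $653.57 = $10,531.49
Local income tax: $10,531.49 × 0.025 = $263.29
State income tax: $10,531.49 × 0.07 = $737.20
State unemployment insurance (employee share): $11,185.06 × 0.005 = $55.93
Health insurance premium: $254.49
Total deductions = $335.55 + $318.02 + $263.29 + $737.20 + $55.93 + $254.49 = $1,964.48
Net pay = $11,185.06 − $1,964.48 = $9,220.58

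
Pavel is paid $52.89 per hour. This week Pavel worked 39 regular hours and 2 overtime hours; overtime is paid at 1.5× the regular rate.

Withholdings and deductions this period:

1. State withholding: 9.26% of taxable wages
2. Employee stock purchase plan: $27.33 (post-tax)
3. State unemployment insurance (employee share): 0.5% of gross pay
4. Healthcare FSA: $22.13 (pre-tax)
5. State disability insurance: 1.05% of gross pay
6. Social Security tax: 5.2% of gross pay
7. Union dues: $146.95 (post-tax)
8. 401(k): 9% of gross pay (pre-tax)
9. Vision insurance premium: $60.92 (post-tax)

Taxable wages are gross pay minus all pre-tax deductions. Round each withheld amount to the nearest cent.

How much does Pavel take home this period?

Regular pay: 39 × $52.89 = $2,062.71
Overtime pay: 2 × $52.89 × 1.5 = $158.67
Gross pay = $2,062.71 + $158.67 = $2,221.38
Healthcare FSA: $22.13
401(k): $2,221.38 × 0.09 = $199.92
Pre-tax total = $22.13 + $199.92 = $222.05
Taxable wages = $2,221.38 − $222.05 = $1,999.33
State withholding: $1,999.33 × 0.0926 = $185.14
Social Security tax: $2,221.38 × 0.052 = $115.51
State unemployment insurance (employee share): $2,221.38 × 0.005 = $11.11
State disability insurance: $2,221.38 × 0.0105 = $23.32
Union dues: $146.95
Employee stock purchase plan: $27.33
Vision insurance premium: $60.92
Total deductions = $22.13 + $199.92 + $185.14 + $115.51 + $11.11 + $23.32 + $146.95 + $27.33 + $60.92 = $792.33
Net pay = $2,221.38 − $792.33 = $1,429.05

$1,429.05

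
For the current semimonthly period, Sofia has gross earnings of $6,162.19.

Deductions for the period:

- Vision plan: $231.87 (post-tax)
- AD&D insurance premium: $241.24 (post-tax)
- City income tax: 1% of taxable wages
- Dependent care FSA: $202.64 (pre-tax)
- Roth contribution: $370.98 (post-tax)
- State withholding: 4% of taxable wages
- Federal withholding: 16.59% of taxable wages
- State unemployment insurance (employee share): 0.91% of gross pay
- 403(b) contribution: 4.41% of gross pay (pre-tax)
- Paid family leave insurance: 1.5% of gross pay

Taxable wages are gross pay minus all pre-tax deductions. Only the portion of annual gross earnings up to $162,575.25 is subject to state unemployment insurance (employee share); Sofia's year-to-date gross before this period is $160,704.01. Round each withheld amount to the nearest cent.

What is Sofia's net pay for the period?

$3,506.25

403(b) contribution: $6,162.19 × 0.0441 = $271.75
Dependent care FSA: $202.64
Pre-tax total = $271.75 + $202.64 = $474.39
Taxable wages = $6,162.19 − $474.39 = $5,687.80
Federal withholding: $5,687.80 × 0.1659 = $943.61
City income tax: $5,687.80 × 0.01 = $56.88
State withholding: $5,687.80 × 0.04 = $227.51
Paid family leave insurance: $6,162.19 × 0.015 = $92.43
State unemployment insurance (employee share): only $162,575.25 − $160,704.01 = $1,871.24 of this check is subject → $1,871.24 × 0.0091 = $17.03
Roth contribution: $370.98
Vision plan: $231.87
AD&D insurance premium: $241.24
Total deductions = $271.75 + $202.64 + $943.61 + $56.88 + $227.51 + $92.43 + $17.03 + $370.98 + $231.87 + $241.24 = $2,655.94
Net pay = $6,162.19 − $2,655.94 = $3,506.25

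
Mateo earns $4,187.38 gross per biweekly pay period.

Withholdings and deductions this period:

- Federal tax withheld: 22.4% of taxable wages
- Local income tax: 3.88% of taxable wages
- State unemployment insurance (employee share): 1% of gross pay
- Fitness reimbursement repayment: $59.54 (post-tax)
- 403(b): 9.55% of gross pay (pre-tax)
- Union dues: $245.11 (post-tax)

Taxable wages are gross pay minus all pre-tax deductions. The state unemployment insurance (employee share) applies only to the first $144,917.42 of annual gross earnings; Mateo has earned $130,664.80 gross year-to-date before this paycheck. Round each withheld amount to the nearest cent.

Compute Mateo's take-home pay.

$2,445.62

403(b): $4,187.38 × 0.0955 = $399.89
Taxable wages = $4,187.38 − $399.89 = $3,787.49
Local income tax: $3,787.49 × 0.0388 = $146.95
Federal tax withheld: $3,787.49 × 0.224 = $848.40
State unemployment insurance (employee share): cap not yet reached, full $4,187.38 is subject → $4,187.38 × 0.01 = $41.87
Union dues: $245.11
Fitness reimbursement repayment: $59.54
Total deductions = $399.89 + $146.95 + $848.40 + $41.87 + $245.11 + $59.54 = $1,741.76
Net pay = $4,187.38 − $1,741.76 = $2,445.62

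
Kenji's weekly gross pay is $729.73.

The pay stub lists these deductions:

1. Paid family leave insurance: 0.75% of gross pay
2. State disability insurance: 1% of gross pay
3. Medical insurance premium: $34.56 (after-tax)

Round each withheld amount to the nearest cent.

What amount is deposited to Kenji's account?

Paid family leave insurance: $729.73 × 0.0075 = $5.47
State disability insurance: $729.73 × 0.01 = $7.30
Medical insurance premium: $34.56
Total deductions = $5.47 + $7.30 + $34.56 = $47.33
Net pay = $729.73 − $47.33 = $682.40

$682.40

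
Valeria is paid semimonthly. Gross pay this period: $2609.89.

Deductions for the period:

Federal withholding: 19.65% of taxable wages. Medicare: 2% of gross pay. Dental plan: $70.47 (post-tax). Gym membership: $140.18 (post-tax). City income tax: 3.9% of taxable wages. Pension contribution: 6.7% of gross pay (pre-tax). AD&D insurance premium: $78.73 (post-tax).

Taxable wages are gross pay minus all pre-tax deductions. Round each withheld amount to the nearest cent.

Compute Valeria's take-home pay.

$1520.00

Pension contribution: $2609.89 × 0.067 = $174.86
Taxable wages = $2609.89 − $174.86 = $2435.03
City income tax: $2435.03 × 0.039 = $94.97
Federal withholding: $2435.03 × 0.1965 = $478.48
Medicare: $2609.89 × 0.02 = $52.20
Gym membership: $140.18
AD&D insurance premium: $78.73
Dental plan: $70.47
Total deductions = $174.86 + $94.97 + $478.48 + $52.20 + $140.18 + $78.73 + $70.47 = $1089.89
Net pay = $2609.89 − $1089.89 = $1520.00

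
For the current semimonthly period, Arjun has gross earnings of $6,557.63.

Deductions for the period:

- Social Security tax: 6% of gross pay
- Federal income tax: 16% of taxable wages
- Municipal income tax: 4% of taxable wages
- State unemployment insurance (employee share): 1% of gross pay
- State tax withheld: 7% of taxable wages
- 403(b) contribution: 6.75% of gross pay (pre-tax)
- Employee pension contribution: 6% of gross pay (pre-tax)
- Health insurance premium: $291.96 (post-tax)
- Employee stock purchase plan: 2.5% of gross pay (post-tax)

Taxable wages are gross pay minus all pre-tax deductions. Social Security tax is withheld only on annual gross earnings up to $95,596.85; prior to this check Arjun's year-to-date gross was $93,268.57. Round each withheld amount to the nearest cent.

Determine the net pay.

$3,515.54

Employee pension contribution: $6,557.63 × 0.06 = $393.46
403(b) contribution: $6,557.63 × 0.0675 = $442.64
Pre-tax total = $393.46 + $442.64 = $836.10
Taxable wages = $6,557.63 − $836.10 = $5,721.53
State tax withheld: $5,721.53 × 0.07 = $400.51
Federal income tax: $5,721.53 × 0.16 = $915.44
Municipal income tax: $5,721.53 × 0.04 = $228.86
Social Security tax: only $95,596.85 − $93,268.57 = $2,328.28 of this check is subject → $2,328.28 × 0.06 = $139.70
State unemployment insurance (employee share): $6,557.63 × 0.01 = $65.58
Employee stock purchase plan: $6,557.63 × 0.025 = $163.94
Health insurance premium: $291.96
Total deductions = $393.46 + $442.64 + $400.51 + $915.44 + $228.86 + $139.70 + $65.58 + $163.94 + $291.96 = $3,042.09
Net pay = $6,557.63 − $3,042.09 = $3,515.54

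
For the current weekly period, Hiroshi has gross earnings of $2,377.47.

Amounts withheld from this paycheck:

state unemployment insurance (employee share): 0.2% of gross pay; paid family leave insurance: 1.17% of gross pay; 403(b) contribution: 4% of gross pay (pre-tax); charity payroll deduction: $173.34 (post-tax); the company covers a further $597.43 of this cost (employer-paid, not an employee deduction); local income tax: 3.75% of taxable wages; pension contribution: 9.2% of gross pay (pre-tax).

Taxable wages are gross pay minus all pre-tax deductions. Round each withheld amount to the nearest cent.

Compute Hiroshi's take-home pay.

$1,780.34

403(b) contribution: $2,377.47 × 0.04 = $95.10
Pension contribution: $2,377.47 × 0.092 = $218.73
Pre-tax total = $95.10 + $218.73 = $313.83
Taxable wages = $2,377.47 − $313.83 = $2,063.64
Local income tax: $2,063.64 × 0.0375 = $77.39
State unemployment insurance (employee share): $2,377.47 × 0.002 = $4.75
Paid family leave insurance: $2,377.47 × 0.0117 = $27.82
Charity payroll deduction: $173.34
(Employer's $597.43 toward charity payroll deduction is not withheld from the employee.)
Total deductions = $95.10 + $218.73 + $77.39 + $4.75 + $27.82 + $173.34 = $597.13
Net pay = $2,377.47 − $597.13 = $1,780.34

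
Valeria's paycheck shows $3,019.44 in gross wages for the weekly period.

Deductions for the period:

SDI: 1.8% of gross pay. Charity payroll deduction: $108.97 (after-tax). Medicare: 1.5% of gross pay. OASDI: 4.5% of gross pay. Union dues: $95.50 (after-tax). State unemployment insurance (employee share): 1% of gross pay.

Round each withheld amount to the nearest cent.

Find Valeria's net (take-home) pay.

OASDI: $3,019.44 × 0.045 = $135.87
State unemployment insurance (employee share): $3,019.44 × 0.01 = $30.19
SDI: $3,019.44 × 0.018 = $54.35
Medicare: $3,019.44 × 0.015 = $45.29
Union dues: $95.50
Charity payroll deduction: $108.97
Total deductions = $135.87 + $30.19 + $54.35 + $45.29 + $95.50 + $108.97 = $470.17
Net pay = $3,019.44 − $470.17 = $2,549.27

$2,549.27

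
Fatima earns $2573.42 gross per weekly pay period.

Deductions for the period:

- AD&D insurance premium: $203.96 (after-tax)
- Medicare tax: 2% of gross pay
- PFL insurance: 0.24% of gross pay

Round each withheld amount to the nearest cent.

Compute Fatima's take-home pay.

$2311.81

PFL insurance: $2573.42 × 0.0024 = $6.18
Medicare tax: $2573.42 × 0.02 = $51.47
AD&D insurance premium: $203.96
Total deductions = $6.18 + $51.47 + $203.96 = $261.61
Net pay = $2573.42 − $261.61 = $2311.81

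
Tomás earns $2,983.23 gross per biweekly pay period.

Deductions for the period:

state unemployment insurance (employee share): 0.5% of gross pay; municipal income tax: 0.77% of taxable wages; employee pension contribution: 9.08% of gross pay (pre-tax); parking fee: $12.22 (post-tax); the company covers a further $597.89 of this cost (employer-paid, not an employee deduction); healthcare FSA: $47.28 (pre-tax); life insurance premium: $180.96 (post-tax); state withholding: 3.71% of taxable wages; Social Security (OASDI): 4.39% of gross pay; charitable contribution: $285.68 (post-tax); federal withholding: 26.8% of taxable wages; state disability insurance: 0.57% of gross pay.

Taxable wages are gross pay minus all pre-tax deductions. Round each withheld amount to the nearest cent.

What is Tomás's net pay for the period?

$1,189.70

Employee pension contribution: $2,983.23 × 0.0908 = $270.88
Healthcare FSA: $47.28
Pre-tax total = $270.88 + $47.28 = $318.16
Taxable wages = $2,983.23 − $318.16 = $2,665.07
Federal withholding: $2,665.07 × 0.268 = $714.24
Municipal income tax: $2,665.07 × 0.0077 = $20.52
State withholding: $2,665.07 × 0.0371 = $98.87
Social Security (OASDI): $2,983.23 × 0.0439 = $130.96
State unemployment insurance (employee share): $2,983.23 × 0.005 = $14.92
State disability insurance: $2,983.23 × 0.0057 = $17.00
Parking fee: $12.22
Life insurance premium: $180.96
Charitable contribution: $285.68
(Employer's $597.89 toward parking fee is not withheld from the employee.)
Total deductions = $270.88 + $47.28 + $714.24 + $20.52 + $98.87 + $130.96 + $14.92 + $17.00 + $12.22 + $180.96 + $285.68 = $1,793.53
Net pay = $2,983.23 − $1,793.53 = $1,189.70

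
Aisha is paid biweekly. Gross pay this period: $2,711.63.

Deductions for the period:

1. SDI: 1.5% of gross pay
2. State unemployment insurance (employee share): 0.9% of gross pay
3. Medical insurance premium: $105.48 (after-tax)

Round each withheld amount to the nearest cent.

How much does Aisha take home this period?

$2,541.08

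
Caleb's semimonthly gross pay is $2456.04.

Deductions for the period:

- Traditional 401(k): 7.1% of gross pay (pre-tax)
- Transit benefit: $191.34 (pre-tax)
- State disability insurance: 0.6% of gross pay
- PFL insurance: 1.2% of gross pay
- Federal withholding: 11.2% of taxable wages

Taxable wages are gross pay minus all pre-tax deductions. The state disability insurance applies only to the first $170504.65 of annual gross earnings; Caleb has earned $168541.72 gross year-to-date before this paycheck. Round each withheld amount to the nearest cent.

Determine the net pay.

Traditional 401(k): $2456.04 × 0.071 = $174.38
Transit benefit: $191.34
Pre-tax total = $174.38 + $191.34 = $365.72
Taxable wages = $2456.04 − $365.72 = $2090.32
Federal withholding: $2090.32 × 0.112 = $234.12
State disability insurance: only $170504.65 − $168541.72 = $1962.93 of this check is subject → $1962.93 × 0.006 = $11.78
PFL insurance: $2456.04 × 0.012 = $29.47
Total deductions = $174.38 + $191.34 + $234.12 + $11.78 + $29.47 = $641.09
Net pay = $2456.04 − $641.09 = $1814.95

$1814.95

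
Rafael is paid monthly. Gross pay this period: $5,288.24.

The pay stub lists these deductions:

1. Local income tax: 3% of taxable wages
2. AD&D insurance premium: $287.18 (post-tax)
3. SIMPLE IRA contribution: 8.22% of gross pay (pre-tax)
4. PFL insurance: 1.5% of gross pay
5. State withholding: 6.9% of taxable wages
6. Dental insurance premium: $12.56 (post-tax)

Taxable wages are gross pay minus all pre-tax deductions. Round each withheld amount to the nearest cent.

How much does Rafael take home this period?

$3,993.99

SIMPLE IRA contribution: $5,288.24 × 0.0822 = $434.69
Taxable wages = $5,288.24 − $434.69 = $4,853.55
Local income tax: $4,853.55 × 0.03 = $145.61
State withholding: $4,853.55 × 0.069 = $334.89
PFL insurance: $5,288.24 × 0.015 = $79.32
Dental insurance premium: $12.56
AD&D insurance premium: $287.18
Total deductions = $434.69 + $145.61 + $334.89 + $79.32 + $12.56 + $287.18 = $1,294.25
Net pay = $5,288.24 − $1,294.25 = $3,993.99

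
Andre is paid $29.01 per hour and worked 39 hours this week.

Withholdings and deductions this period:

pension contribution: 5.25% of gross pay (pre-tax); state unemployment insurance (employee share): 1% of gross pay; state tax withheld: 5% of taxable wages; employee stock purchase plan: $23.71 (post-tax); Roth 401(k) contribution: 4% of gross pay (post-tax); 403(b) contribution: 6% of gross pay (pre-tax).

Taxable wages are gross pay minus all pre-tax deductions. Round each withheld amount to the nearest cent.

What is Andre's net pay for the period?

Gross pay: 39 × $29.01 = $1,131.39
403(b) contribution: $1,131.39 × 0.06 = $67.88
Pension contribution: $1,131.39 × 0.0525 = $59.40
Pre-tax total = $67.88 + $59.40 = $127.28
Taxable wages = $1,131.39 − $127.28 = $1,004.11
State tax withheld: $1,004.11 × 0.05 = $50.21
State unemployment insurance (employee share): $1,131.39 × 0.01 = $11.31
Roth 401(k) contribution: $1,131.39 × 0.04 = $45.26
Employee stock purchase plan: $23.71
Total deductions = $67.88 + $59.40 + $50.21 + $11.31 + $45.26 + $23.71 = $257.77
Net pay = $1,131.39 − $257.77 = $873.62

$873.62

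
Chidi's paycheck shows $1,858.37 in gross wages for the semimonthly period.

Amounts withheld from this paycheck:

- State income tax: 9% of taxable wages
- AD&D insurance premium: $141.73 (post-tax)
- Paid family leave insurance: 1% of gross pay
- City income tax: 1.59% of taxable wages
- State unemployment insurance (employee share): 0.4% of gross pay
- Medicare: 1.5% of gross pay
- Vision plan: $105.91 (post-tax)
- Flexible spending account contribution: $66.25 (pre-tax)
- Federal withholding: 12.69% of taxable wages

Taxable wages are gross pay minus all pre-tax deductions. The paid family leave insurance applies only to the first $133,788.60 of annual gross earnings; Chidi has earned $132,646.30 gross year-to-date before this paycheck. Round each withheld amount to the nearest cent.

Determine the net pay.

Flexible spending account contribution: $66.25
Taxable wages = $1,858.37 − $66.25 = $1,792.12
City income tax: $1,792.12 × 0.0159 = $28.49
Federal withholding: $1,792.12 × 0.1269 = $227.42
State income tax: $1,792.12 × 0.09 = $161.29
Paid family leave insurance: only $133,788.60 − $132,646.30 = $1,142.30 of this check is subject → $1,142.30 × 0.01 = $11.42
State unemployment insurance (employee share): $1,858.37 × 0.004 = $7.43
Medicare: $1,858.37 × 0.015 = $27.88
Vision plan: $105.91
AD&D insurance premium: $141.73
Total deductions = $66.25 + $28.49 + $227.42 + $161.29 + $11.42 + $7.43 + $27.88 + $105.91 + $141.73 = $777.82
Net pay = $1,858.37 − $777.82 = $1,080.55

$1,080.55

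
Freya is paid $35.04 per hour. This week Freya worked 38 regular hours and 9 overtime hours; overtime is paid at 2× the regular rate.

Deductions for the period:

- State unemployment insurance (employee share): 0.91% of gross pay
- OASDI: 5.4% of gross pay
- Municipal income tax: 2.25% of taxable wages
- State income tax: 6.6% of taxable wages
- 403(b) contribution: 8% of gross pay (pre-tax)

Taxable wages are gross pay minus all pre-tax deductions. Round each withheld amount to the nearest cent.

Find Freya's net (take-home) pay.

$1,521.67

Regular pay: 38 × $35.04 = $1,331.52
Overtime pay: 9 × $35.04 × 2 = $630.72
Gross pay = $1,331.52 + $630.72 = $1,962.24
403(b) contribution: $1,962.24 × 0.08 = $156.98
Taxable wages = $1,962.24 − $156.98 = $1,805.26
State income tax: $1,805.26 × 0.066 = $119.15
Municipal income tax: $1,805.26 × 0.0225 = $40.62
OASDI: $1,962.24 × 0.054 = $105.96
State unemployment insurance (employee share): $1,962.24 × 0.0091 = $17.86
Total deductions = $156.98 + $119.15 + $40.62 + $105.96 + $17.86 = $440.57
Net pay = $1,962.24 − $440.57 = $1,521.67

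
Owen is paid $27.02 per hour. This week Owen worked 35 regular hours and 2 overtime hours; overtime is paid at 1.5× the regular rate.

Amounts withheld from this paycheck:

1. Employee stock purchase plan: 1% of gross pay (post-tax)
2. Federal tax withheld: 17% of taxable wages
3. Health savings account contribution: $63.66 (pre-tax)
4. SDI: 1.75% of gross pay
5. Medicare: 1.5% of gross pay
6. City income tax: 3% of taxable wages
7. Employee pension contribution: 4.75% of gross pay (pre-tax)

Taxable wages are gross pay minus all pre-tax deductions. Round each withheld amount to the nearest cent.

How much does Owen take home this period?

Regular pay: 35 × $27.02 = $945.70
Overtime pay: 2 × $27.02 × 1.5 = $81.06
Gross pay = $945.70 + $81.06 = $1026.76
Employee pension contribution: $1026.76 × 0.0475 = $48.77
Health savings account contribution: $63.66
Pre-tax total = $48.77 + $63.66 = $112.43
Taxable wages = $1026.76 − $112.43 = $914.33
City income tax: $914.33 × 0.03 = $27.43
Federal tax withheld: $914.33 × 0.17 = $155.44
Medicare: $1026.76 × 0.015 = $15.40
SDI: $1026.76 × 0.0175 = $17.97
Employee stock purchase plan: $1026.76 × 0.01 = $10.27
Total deductions = $48.77 + $63.66 + $27.43 + $155.44 + $15.40 + $17.97 + $10.27 = $338.94
Net pay = $1026.76 − $338.94 = $687.82

$687.82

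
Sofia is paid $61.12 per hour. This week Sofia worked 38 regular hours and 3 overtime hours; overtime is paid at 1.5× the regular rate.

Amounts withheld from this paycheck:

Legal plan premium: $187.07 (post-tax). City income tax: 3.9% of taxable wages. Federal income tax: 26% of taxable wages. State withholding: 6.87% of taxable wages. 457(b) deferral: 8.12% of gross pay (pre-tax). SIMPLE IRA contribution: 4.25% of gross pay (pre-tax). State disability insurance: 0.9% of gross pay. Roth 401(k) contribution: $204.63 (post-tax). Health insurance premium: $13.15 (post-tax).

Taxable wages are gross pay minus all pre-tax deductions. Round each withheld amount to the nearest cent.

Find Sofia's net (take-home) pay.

$1,011.06

Regular pay: 38 × $61.12 = $2,322.56
Overtime pay: 3 × $61.12 × 1.5 = $275.04
Gross pay = $2,322.56 + $275.04 = $2,597.60
SIMPLE IRA contribution: $2,597.60 × 0.0425 = $110.40
457(b) deferral: $2,597.60 × 0.0812 = $210.93
Pre-tax total = $110.40 + $210.93 = $321.33
Taxable wages = $2,597.60 − $321.33 = $2,276.27
City income tax: $2,276.27 × 0.039 = $88.77
Federal income tax: $2,276.27 × 0.26 = $591.83
State withholding: $2,276.27 × 0.0687 = $156.38
State disability insurance: $2,597.60 × 0.009 = $23.38
Roth 401(k) contribution: $204.63
Health insurance premium: $13.15
Legal plan premium: $187.07
Total deductions = $110.40 + $210.93 + $88.77 + $591.83 + $156.38 + $23.38 + $204.63 + $13.15 + $187.07 = $1,586.54
Net pay = $2,597.60 − $1,586.54 = $1,011.06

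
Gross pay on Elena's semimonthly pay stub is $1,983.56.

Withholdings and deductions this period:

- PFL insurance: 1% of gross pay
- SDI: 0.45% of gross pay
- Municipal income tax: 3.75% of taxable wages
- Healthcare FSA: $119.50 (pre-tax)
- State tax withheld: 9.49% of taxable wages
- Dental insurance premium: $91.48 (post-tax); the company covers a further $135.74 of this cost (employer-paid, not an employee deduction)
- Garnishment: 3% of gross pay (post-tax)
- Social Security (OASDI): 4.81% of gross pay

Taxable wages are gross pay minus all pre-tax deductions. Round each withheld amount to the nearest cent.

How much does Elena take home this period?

Healthcare FSA: $119.50
Taxable wages = $1,983.56 − $119.50 = $1,864.06
State tax withheld: $1,864.06 × 0.0949 = $176.90
Municipal income tax: $1,864.06 × 0.0375 = $69.90
Social Security (OASDI): $1,983.56 × 0.0481 = $95.41
SDI: $1,983.56 × 0.0045 = $8.93
PFL insurance: $1,983.56 × 0.01 = $19.84
Garnishment: $1,983.56 × 0.03 = $59.51
Dental insurance premium: $91.48
(Employer's $135.74 toward dental insurance premium is not withheld from the employee.)
Total deductions = $119.50 + $176.90 + $69.90 + $95.41 + $8.93 + $19.84 + $59.51 + $91.48 = $641.47
Net pay = $1,983.56 − $641.47 = $1,342.09

$1,342.09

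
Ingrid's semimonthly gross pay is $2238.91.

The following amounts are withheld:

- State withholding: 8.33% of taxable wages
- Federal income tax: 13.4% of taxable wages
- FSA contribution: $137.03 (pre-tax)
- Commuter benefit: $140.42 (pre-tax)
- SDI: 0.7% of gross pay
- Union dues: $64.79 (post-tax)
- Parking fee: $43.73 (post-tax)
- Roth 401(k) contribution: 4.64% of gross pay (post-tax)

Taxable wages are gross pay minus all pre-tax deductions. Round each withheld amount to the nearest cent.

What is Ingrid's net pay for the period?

Commuter benefit: $140.42
FSA contribution: $137.03
Pre-tax total = $140.42 + $137.03 = $277.45
Taxable wages = $2238.91 − $277.45 = $1961.46
State withholding: $1961.46 × 0.0833 = $163.39
Federal income tax: $1961.46 × 0.134 = $262.84
SDI: $2238.91 × 0.007 = $15.67
Roth 401(k) contribution: $2238.91 × 0.0464 = $103.89
Parking fee: $43.73
Union dues: $64.79
Total deductions = $140.42 + $137.03 + $163.39 + $262.84 + $15.67 + $103.89 + $43.73 + $64.79 = $931.76
Net pay = $2238.91 − $931.76 = $1307.15

$1307.15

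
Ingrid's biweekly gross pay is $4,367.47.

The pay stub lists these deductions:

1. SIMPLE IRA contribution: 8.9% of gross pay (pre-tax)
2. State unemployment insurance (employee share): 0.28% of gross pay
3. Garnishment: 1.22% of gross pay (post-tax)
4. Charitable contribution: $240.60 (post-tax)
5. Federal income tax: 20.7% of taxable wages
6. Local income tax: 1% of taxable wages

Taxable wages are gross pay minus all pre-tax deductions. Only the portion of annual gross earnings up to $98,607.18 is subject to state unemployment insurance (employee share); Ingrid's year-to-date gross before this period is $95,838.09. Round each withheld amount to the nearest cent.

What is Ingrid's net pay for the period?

SIMPLE IRA contribution: $4,367.47 × 0.089 = $388.70
Taxable wages = $4,367.47 − $388.70 = $3,978.77
Local income tax: $3,978.77 × 0.01 = $39.79
Federal income tax: $3,978.77 × 0.207 = $823.61
State unemployment insurance (employee share): only $98,607.18 − $95,838.09 = $2,769.09 of this check is subject → $2,769.09 × 0.0028 = $7.75
Garnishment: $4,367.47 × 0.0122 = $53.28
Charitable contribution: $240.60
Total deductions = $388.70 + $39.79 + $823.61 + $7.75 + $53.28 + $240.60 = $1,553.73
Net pay = $4,367.47 − $1,553.73 = $2,813.74

$2,813.74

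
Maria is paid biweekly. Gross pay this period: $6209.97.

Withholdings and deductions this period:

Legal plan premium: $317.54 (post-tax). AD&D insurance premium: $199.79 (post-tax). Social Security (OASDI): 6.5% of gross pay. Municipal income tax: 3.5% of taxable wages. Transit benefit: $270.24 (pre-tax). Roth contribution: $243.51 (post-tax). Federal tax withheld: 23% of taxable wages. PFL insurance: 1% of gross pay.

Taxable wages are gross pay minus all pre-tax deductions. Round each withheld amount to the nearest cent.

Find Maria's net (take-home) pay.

$3139.11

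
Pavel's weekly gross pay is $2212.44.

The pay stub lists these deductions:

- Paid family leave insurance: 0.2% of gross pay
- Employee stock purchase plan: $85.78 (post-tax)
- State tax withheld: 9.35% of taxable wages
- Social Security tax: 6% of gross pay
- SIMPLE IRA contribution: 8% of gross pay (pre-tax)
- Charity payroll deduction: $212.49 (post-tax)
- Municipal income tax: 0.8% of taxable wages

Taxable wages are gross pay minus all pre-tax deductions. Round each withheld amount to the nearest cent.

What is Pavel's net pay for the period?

$1393.41

SIMPLE IRA contribution: $2212.44 × 0.08 = $177.00
Taxable wages = $2212.44 − $177.00 = $2035.44
Municipal income tax: $2035.44 × 0.008 = $16.28
State tax withheld: $2035.44 × 0.0935 = $190.31
Paid family leave insurance: $2212.44 × 0.002 = $4.42
Social Security tax: $2212.44 × 0.06 = $132.75
Charity payroll deduction: $212.49
Employee stock purchase plan: $85.78
Total deductions = $177.00 + $16.28 + $190.31 + $4.42 + $132.75 + $212.49 + $85.78 = $819.03
Net pay = $2212.44 − $819.03 = $1393.41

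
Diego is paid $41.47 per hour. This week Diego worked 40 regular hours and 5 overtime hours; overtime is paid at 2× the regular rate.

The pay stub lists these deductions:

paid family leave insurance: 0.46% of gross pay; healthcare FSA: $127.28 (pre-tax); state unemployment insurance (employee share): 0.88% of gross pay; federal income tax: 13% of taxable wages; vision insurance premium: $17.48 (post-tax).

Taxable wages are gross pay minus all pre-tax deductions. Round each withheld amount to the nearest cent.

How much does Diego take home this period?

Regular pay: 40 × $41.47 = $1,658.80
Overtime pay: 5 × $41.47 × 2 = $414.70
Gross pay = $1,658.80 + $414.70 = $2,073.50
Healthcare FSA: $127.28
Taxable wages = $2,073.50 − $127.28 = $1,946.22
Federal income tax: $1,946.22 × 0.13 = $253.01
Paid family leave insurance: $2,073.50 × 0.0046 = $9.54
State unemployment insurance (employee share): $2,073.50 × 0.0088 = $18.25
Vision insurance premium: $17.48
Total deductions = $127.28 + $253.01 + $9.54 + $18.25 + $17.48 = $425.56
Net pay = $2,073.50 − $425.56 = $1,647.94

$1,647.94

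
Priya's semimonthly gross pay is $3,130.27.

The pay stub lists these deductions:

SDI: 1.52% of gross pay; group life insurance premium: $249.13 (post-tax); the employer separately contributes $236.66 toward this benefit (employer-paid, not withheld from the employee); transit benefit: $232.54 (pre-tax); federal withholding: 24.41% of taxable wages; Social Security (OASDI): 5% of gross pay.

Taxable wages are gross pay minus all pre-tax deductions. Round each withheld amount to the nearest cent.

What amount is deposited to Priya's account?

$1,737.17

Transit benefit: $232.54
Taxable wages = $3,130.27 − $232.54 = $2,897.73
Federal withholding: $2,897.73 × 0.2441 = $707.34
SDI: $3,130.27 × 0.0152 = $47.58
Social Security (OASDI): $3,130.27 × 0.05 = $156.51
Group life insurance premium: $249.13
(Employer's $236.66 toward group life insurance premium is not withheld from the employee.)
Total deductions = $232.54 + $707.34 + $47.58 + $156.51 + $249.13 = $1,393.10
Net pay = $3,130.27 − $1,393.10 = $1,737.17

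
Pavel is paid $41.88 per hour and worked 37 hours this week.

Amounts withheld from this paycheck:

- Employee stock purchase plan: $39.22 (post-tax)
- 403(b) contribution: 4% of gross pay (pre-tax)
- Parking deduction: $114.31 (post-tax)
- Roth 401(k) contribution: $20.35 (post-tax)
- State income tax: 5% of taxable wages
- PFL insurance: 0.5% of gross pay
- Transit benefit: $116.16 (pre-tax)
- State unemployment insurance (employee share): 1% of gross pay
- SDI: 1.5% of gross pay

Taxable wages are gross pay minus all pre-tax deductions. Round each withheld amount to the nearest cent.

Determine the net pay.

Gross pay: 37 × $41.88 = $1549.56
403(b) contribution: $1549.56 × 0.04 = $61.98
Transit benefit: $116.16
Pre-tax total = $61.98 + $116.16 = $178.14
Taxable wages = $1549.56 − $178.14 = $1371.42
State income tax: $1371.42 × 0.05 = $68.57
PFL insurance: $1549.56 × 0.005 = $7.75
SDI: $1549.56 × 0.015 = $23.24
State unemployment insurance (employee share): $1549.56 × 0.01 = $15.50
Parking deduction: $114.31
Employee stock purchase plan: $39.22
Roth 401(k) contribution: $20.35
Total deductions = $61.98 + $116.16 + $68.57 + $7.75 + $23.24 + $15.50 + $114.31 + $39.22 + $20.35 = $467.08
Net pay = $1549.56 − $467.08 = $1082.48

$1082.48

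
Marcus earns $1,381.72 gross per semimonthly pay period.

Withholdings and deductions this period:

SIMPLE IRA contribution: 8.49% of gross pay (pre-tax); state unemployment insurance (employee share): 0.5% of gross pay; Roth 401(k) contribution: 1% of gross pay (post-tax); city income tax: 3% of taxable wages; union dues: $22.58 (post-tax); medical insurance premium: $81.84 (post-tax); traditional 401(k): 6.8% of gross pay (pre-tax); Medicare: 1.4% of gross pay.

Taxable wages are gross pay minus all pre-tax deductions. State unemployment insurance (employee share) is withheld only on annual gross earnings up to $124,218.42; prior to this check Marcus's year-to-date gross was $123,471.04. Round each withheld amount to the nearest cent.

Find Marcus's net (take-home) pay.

SIMPLE IRA contribution: $1,381.72 × 0.0849 = $117.31
Traditional 401(k): $1,381.72 × 0.068 = $93.96
Pre-tax total = $117.31 + $93.96 = $211.27
Taxable wages = $1,381.72 − $211.27 = $1,170.45
City income tax: $1,170.45 × 0.03 = $35.11
State unemployment insurance (employee share): only $124,218.42 − $123,471.04 = $747.38 of this check is subject → $747.38 × 0.005 = $3.74
Medicare: $1,381.72 × 0.014 = $19.34
Roth 401(k) contribution: $1,381.72 × 0.01 = $13.82
Union dues: $22.58
Medical insurance premium: $81.84
Total deductions = $117.31 + $93.96 + $35.11 + $3.74 + $19.34 + $13.82 + $22.58 + $81.84 = $387.70
Net pay = $1,381.72 − $387.70 = $994.02

$994.02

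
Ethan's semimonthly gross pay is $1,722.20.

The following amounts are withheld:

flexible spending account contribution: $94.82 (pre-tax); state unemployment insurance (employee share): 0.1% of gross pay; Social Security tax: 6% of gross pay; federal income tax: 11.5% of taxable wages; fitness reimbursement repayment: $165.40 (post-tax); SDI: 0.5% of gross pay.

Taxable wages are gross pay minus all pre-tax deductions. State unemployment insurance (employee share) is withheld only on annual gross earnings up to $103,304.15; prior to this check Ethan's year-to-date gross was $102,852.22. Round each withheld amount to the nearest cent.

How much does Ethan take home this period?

Flexible spending account contribution: $94.82
Taxable wages = $1,722.20 − $94.82 = $1,627.38
Federal income tax: $1,627.38 × 0.115 = $187.15
SDI: $1,722.20 × 0.005 = $8.61
State unemployment insurance (employee share): only $103,304.15 − $102,852.22 = $451.93 of this check is subject → $451.93 × 0.001 = $0.45
Social Security tax: $1,722.20 × 0.06 = $103.33
Fitness reimbursement repayment: $165.40
Total deductions = $94.82 + $187.15 + $8.61 + $0.45 + $103.33 + $165.40 = $559.76
Net pay = $1,722.20 − $559.76 = $1,162.44

$1,162.44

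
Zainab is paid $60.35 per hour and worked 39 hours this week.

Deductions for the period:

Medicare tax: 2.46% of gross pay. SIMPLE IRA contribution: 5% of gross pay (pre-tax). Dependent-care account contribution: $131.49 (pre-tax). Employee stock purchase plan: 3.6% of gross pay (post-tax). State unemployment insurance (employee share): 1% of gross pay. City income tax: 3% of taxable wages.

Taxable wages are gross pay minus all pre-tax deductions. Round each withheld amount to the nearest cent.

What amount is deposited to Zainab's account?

$1875.18

Gross pay: 39 × $60.35 = $2353.65
Dependent-care account contribution: $131.49
SIMPLE IRA contribution: $2353.65 × 0.05 = $117.68
Pre-tax total = $131.49 + $117.68 = $249.17
Taxable wages = $2353.65 − $249.17 = $2104.48
City income tax: $2104.48 × 0.03 = $63.13
State unemployment insurance (employee share): $2353.65 × 0.01 = $23.54
Medicare tax: $2353.65 × 0.0246 = $57.90
Employee stock purchase plan: $2353.65 × 0.036 = $84.73
Total deductions = $131.49 + $117.68 + $63.13 + $23.54 + $57.90 + $84.73 = $478.47
Net pay = $2353.65 − $478.47 = $1875.18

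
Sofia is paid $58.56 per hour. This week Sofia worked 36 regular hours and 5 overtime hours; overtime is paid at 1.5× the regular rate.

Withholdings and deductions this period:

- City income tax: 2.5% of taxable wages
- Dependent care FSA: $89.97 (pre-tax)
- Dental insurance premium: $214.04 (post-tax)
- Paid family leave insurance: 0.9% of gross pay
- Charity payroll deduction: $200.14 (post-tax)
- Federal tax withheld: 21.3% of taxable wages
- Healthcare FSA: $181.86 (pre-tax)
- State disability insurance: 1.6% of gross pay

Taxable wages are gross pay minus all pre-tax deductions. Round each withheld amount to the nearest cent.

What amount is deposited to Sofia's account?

Regular pay: 36 × $58.56 = $2,108.16
Overtime pay: 5 × $58.56 × 1.5 = $439.20
Gross pay = $2,108.16 + $439.20 = $2,547.36
Dependent care FSA: $89.97
Healthcare FSA: $181.86
Pre-tax total = $89.97 + $181.86 = $271.83
Taxable wages = $2,547.36 − $271.83 = $2,275.53
Federal tax withheld: $2,275.53 × 0.213 = $484.69
City income tax: $2,275.53 × 0.025 = $56.89
State disability insurance: $2,547.36 × 0.016 = $40.76
Paid family leave insurance: $2,547.36 × 0.009 = $22.93
Dental insurance premium: $214.04
Charity payroll deduction: $200.14
Total deductions = $89.97 + $181.86 + $484.69 + $56.89 + $40.76 + $22.93 + $214.04 + $200.14 = $1,291.28
Net pay = $2,547.36 − $1,291.28 = $1,256.08

$1,256.08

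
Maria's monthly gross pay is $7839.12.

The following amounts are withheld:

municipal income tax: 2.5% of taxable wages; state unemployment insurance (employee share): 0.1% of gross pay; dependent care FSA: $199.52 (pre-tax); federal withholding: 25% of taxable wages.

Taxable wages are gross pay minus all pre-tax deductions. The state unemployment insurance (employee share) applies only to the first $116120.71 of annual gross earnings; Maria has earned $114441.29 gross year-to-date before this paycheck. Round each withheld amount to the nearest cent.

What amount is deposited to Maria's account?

Dependent care FSA: $199.52
Taxable wages = $7839.12 − $199.52 = $7639.60
Federal withholding: $7639.60 × 0.25 = $1909.90
Municipal income tax: $7639.60 × 0.025 = $190.99
State unemployment insurance (employee share): only $116120.71 − $114441.29 = $1679.42 of this check is subject → $1679.42 × 0.001 = $1.68
Total deductions = $199.52 + $1909.90 + $190.99 + $1.68 = $2302.09
Net pay = $7839.12 − $2302.09 = $5537.03

$5537.03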